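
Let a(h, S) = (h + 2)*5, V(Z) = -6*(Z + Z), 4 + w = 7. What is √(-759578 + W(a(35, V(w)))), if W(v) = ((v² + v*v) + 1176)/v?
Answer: 4*I*√1623979765/185 ≈ 871.32*I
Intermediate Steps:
w = 3 (w = -4 + 7 = 3)
V(Z) = -12*Z
a(h, S) = 10 + 5*h (a(h, S) = (2 + h)*5 = 10 + 5*h)
W(v) = (1176 + 2*v²)/v (W(v) = ((v² + v²) + 1176)/v = (2*v² + 1176)/v = (1176 + 2*v²)/v)
√(-759578 + W(a(35, V(w)))) = √(-759578 + (2*(10 + 5*35) + 1176/(10 + 5*35))) = √(-759578 + (2*(10 + 175) + 1176/(10 + 175))) = √(-759578 + (2*185 + 1176/185)) = √(-759578 + (370 + 1176*(1/185))) = √(-759578 + (370 + 1176/185)) = √(-759578 + 69626/185) = √(-140452304/185) = 4*I*√1623979765/185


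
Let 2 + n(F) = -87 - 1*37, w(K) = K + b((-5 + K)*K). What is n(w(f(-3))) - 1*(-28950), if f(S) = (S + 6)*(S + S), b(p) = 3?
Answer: 28824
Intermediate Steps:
f(S) = 2*S*(6 + S) (f(S) = (6 + S)*(2*S) = 2*S*(6 + S))
w(K) = 3 + K (w(K) = K + 3 = 3 + K)
n(F) = -126 (n(F) = -2 + (-87 - 1*37) = -2 + (-87 - 37) = -2 - 124 = -126)
n(w(f(-3))) - 1*(-28950) = -126 - 1*(-28950) = -126 + 28950 = 28824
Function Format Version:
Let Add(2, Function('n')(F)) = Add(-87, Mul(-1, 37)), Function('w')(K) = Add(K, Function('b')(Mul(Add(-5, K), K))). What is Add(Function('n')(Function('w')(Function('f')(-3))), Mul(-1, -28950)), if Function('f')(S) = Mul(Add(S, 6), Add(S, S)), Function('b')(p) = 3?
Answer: 28824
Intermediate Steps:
Function('f')(S) = Mul(2, S, Add(6, S)) (Function('f')(S) = Mul(Add(6, S), Mul(2, S)) = Mul(2, S, Add(6, S)))
Function('w')(K) = Add(3, K) (Function('w')(K) = Add(K, 3) = Add(3, K))
Function('n')(F) = -126 (Function('n')(F) = Add(-2, Add(-87, Mul(-1, 37))) = Add(-2, Add(-87, -37)) = Add(-2, -124) = -126)
Add(Function('n')(Function('w')(Function('f')(-3))), Mul(-1, -28950)) = Add(-126, Mul(-1, -28950)) = Add(-126, 28950) = 28824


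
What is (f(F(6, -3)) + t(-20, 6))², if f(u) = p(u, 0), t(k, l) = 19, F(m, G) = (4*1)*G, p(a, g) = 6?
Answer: 625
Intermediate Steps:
F(m, G) = 4*G
f(u) = 6
(f(F(6, -3)) + t(-20, 6))² = (6 + 19)² = 25² = 625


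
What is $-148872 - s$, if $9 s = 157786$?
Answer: $- \frac{1497634}{9} \approx -1.664 \cdot 10^{5}$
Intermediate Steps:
$s = \frac{157786}{9}$ ($s = \frac{1}{9} \cdot 157786 = \frac{157786}{9} \approx 17532.0$)
$-148872 - s = -148872 - \frac{157786}{9} = - \frac{1497634}{9}$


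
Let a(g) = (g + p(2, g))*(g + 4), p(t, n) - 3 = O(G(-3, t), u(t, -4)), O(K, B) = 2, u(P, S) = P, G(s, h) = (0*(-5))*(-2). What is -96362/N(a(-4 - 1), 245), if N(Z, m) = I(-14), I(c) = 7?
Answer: -13766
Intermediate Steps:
G(s, h) = 0 (G(s, h) = 0*(-2) = 0)
p(t, n) = 5 (p(t, n) = 3 + 2 = 5)
a(g) = (4 + g)*(5 + g) (a(g) = (g + 5)*(g + 4) = (5 + g)*(4 + g) = (4 + g)*(5 + g))
N(Z, m) = 7
-96362/N(a(-4 - 1), 245) = -96362/7 = -96362*⅐ = -13766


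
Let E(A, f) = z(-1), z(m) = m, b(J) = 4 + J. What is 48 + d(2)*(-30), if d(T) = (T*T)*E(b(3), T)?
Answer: 168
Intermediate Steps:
E(A, f) = -1
d(T) = -T**2 (d(T) = (T*T)*(-1) = T**2*(-1) = -T**2)
48 + d(2)*(-30) = 48 - 1*2**2*(-30) = 48 - 1*4*(-30) = 48 - 4*(-30) = 48 + 120 = 168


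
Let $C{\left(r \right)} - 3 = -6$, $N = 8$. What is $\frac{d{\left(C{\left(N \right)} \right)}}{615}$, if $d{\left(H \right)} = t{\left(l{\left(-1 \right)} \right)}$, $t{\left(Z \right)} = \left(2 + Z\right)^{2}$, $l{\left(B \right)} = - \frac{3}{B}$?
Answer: $\frac{5}{123} \approx 0.04065$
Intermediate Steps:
$C{\left(r \right)} = -3$ ($C{\left(r \right)} = 3 - 6 = -3$)
$d{\left(H \right)} = 25$ ($d{\left(H \right)} = \left(2 - \frac{3}{-1}\right)^{2} = \left(2 - -3\right)^{2} = \left(2 + 3\right)^{2} = 5^{2} = 25$)
$\frac{d{\left(C{\left(N \right)} \right)}}{615} = \frac{25}{615} = 25 \cdot \frac{1}{615} = \frac{5}{123}$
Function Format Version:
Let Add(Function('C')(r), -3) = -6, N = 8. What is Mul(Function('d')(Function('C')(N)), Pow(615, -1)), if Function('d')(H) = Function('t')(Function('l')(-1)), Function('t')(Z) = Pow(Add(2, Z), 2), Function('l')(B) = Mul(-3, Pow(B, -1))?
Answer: Rational(5, 123) ≈ 0.040650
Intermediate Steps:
Function('C')(r) = -3 (Function('C')(r) = Add(3, -6) = -3)
Function('d')(H) = 25 (Function('d')(H) = Pow(Add(2, Mul(-3, Pow(-1, -1))), 2) = Pow(Add(2, Mul(-3, -1)), 2) = Pow(Add(2, 3), 2) = Pow(5, 2) = 25)
Mul(Function('d')(Function('C')(N)), Pow(615, -1)) = Mul(25, Pow(615, -1)) = Mul(25, Rational(1, 615)) = Rational(5, 123)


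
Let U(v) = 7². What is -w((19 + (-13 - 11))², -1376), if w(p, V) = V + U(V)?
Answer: 1327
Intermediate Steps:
U(v) = 49
w(p, V) = 49 + V (w(p, V) = V + 49 = 49 + V)
-w((19 + (-13 - 11))², -1376) = -(49 - 1376) = -1*(-1327) = 1327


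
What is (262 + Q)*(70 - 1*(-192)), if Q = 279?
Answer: 141742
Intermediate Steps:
(262 + Q)*(70 - 1*(-192)) = (262 + 279)*(70 - 1*(-192)) = 541*(70 + 192) = 541*262 = 141742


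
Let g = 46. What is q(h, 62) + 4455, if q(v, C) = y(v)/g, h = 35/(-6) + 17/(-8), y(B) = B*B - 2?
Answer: 118075009/26496 ≈ 4456.3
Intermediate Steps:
y(B) = -2 + B² (y(B) = B² - 2 = -2 + B²)
h = -191/24 (h = 35*(-⅙) + 17*(-⅛) = -35/6 - 17/8 = -191/24 ≈ -7.9583)
q(v, C) = -1/23 + v²/46 (q(v, C) = (-2 + v²)/46 = (-2 + v²)*(1/46) = -1/23 + v²/46)
q(h, 62) + 4455 = (-1/23 + (-191/24)²/46) + 4455 = (-1/23 + (1/46)*(36481/576)) + 4455 = (-1/23 + 36481/26496) + 4455 = 35329/26496 + 4455 = 118075009/26496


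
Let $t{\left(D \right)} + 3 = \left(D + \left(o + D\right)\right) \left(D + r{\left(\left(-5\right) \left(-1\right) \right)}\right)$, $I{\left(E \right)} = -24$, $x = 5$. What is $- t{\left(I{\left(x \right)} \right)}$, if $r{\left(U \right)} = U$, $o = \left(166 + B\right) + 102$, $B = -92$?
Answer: $2435$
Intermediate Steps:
$o = 176$ ($o = \left(166 - 92\right) + 102 = 74 + 102 = 176$)
$t{\left(D \right)} = -3 + \left(5 + D\right) \left(176 + 2 D\right)$ ($t{\left(D \right)} = -3 + \left(D + \left(176 + D\right)\right) \left(D - -5\right) = -3 + \left(176 + 2 D\right) \left(D + 5\right) = -3 + \left(176 + 2 D\right) \left(5 + D\right) = -3 + \left(5 + D\right) \left(176 + 2 D\right)$)
$- t{\left(I{\left(x \right)} \right)} = - (877 + 2 \left(-24\right)^{2} + 186 \left(-24\right)) = - (877 + 2 \cdot 576 - 4464) = - (877 + 1152 - 4464) = \left(-1\right) \left(-2435\right) = 2435$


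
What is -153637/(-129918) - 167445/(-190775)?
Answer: 10212843637/4957021290 ≈ 2.0603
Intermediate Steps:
-153637/(-129918) - 167445/(-190775) = -153637*(-1/129918) - 167445*(-1/190775) = 153637/129918 + 33489/38155 = 10212843637/4957021290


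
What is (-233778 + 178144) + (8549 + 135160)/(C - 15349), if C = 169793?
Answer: -8592193787/154444 ≈ -55633.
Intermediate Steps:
(-233778 + 178144) + (8549 + 135160)/(C - 15349) = (-233778 + 178144) + (8549 + 135160)/(169793 - 15349) = -55634 + 143709/154444 = -8592193787/154444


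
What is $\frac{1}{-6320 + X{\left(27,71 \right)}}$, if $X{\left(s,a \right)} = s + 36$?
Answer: $- \frac{1}{6257} \approx -0.00015982$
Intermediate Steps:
$X{\left(s,a \right)} = 36 + s$
$\frac{1}{-6320 + X{\left(27,71 \right)}} = \frac{1}{-6320 + \left(36 + 27\right)} = \frac{1}{-6320 + 63} = \frac{1}{-6257} = - \frac{1}{6257}$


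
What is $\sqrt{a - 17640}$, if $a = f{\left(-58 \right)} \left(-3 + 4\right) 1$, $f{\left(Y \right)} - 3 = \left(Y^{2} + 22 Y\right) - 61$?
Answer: $i \sqrt{15610} \approx 124.94 i$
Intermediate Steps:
$f{\left(Y \right)} = -58 + Y^{2} + 22 Y$ ($f{\left(Y \right)} = 3 - \left(61 - Y^{2} - 22 Y\right) = 3 + \left(-61 + Y^{2} + 22 Y\right) = -58 + Y^{2} + 22 Y$)
$a = 2030$ ($a = \left(-58 + \left(-58\right)^{2} + 22 \left(-58\right)\right) \left(-3 + 4\right) 1 = \left(-58 + 3364 - 1276\right) 1 \cdot 1 = 2030 \cdot 1 = 2030$)
$\sqrt{a - 17640} = \sqrt{2030 - 17640} = \sqrt{-15610} = i \sqrt{15610}$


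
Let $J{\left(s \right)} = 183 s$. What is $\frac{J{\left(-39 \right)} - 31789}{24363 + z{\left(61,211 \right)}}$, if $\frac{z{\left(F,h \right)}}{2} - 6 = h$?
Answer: $- \frac{38926}{24797} \approx -1.5698$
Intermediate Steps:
$z{\left(F,h \right)} = 12 + 2 h$
$\frac{J{\left(-39 \right)} - 31789}{24363 + z{\left(61,211 \right)}} = \frac{183 \left(-39\right) - 31789}{24363 + \left(12 + 2 \cdot 211\right)} = \frac{-7137 - 31789}{24363 + \left(12 + 422\right)} = - \frac{38926}{24363 + 434} = - \frac{38926}{24797}$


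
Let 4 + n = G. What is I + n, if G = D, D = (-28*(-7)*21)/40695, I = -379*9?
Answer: -46323103/13565 ≈ -3414.9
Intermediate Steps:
I = -3411
D = 1372/13565 (D = (196*21)*(1/40695) = 4116*(1/40695) = 1372/13565 ≈ 0.10114)
G = 1372/13565 ≈ 0.10114
n = -52888/13565 (n = -4 + 1372/13565 = -52888/13565 ≈ -3.8989)
I + n = -3411 - 52888/13565 = -46323103/13565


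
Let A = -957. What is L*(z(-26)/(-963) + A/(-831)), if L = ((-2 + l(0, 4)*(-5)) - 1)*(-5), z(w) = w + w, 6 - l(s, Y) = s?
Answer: 17688055/88917 ≈ 198.93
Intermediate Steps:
l(s, Y) = 6 - s
z(w) = 2*w
L = 165 (L = ((-2 + (6 - 1*0)*(-5)) - 1)*(-5) = ((-2 + (6 + 0)*(-5)) - 1)*(-5) = ((-2 + 6*(-5)) - 1)*(-5) = ((-2 - 30) - 1)*(-5) = (-32 - 1)*(-5) = -33*(-5) = 165)
L*(z(-26)/(-963) + A/(-831)) = 165*((2*(-26))/(-963) - 957/(-831)) = 165*(-52*(-1/963) - 957*(-1/831)) = 165*(52/963 + 319/277) = 165*(321601/266751) = 17688055/88917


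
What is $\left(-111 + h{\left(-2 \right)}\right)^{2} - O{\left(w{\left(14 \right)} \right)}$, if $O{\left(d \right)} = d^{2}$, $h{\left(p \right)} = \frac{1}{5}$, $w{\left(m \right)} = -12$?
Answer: $\frac{303316}{25} \approx 12133.0$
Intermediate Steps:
$h{\left(p \right)} = \frac{1}{5}$
$\left(-111 + h{\left(-2 \right)}\right)^{2} - O{\left(w{\left(14 \right)} \right)} = \left(-111 + \frac{1}{5}\right)^{2} - \left(-12\right)^{2} = \left(- \frac{554}{5}\right)^{2} - 144 = \frac{306916}{25} - 144 = \frac{303316}{25}$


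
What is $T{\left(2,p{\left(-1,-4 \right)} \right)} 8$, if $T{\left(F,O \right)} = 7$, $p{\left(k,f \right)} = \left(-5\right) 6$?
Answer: $56$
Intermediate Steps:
$p{\left(k,f \right)} = -30$
$T{\left(2,p{\left(-1,-4 \right)} \right)} 8 = 7 \cdot 8 = 56$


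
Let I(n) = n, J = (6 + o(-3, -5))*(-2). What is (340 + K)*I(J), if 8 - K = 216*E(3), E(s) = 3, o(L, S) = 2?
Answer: 4800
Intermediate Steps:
K = -640 (K = 8 - 216*3 = 8 - 1*648 = 8 - 648 = -640)
J = -16 (J = (6 + 2)*(-2) = 8*(-2) = -16)
(340 + K)*I(J) = (340 - 640)*(-16) = -300*(-16) = 4800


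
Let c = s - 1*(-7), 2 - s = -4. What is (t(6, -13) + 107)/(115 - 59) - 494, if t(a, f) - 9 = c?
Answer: -27535/56 ≈ -491.70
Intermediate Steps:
s = 6 (s = 2 - 1*(-4) = 2 + 4 = 6)
c = 13 (c = 6 - 1*(-7) = 6 + 7 = 13)
t(a, f) = 22 (t(a, f) = 9 + 13 = 22)
(t(6, -13) + 107)/(115 - 59) - 494 = (22 + 107)/(115 - 59) - 494 = 129/56 - 494 = -27535/56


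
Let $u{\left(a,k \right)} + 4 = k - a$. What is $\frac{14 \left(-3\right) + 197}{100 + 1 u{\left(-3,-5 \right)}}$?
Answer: $\frac{155}{94} \approx 1.6489$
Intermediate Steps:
$u{\left(a,k \right)} = -4 + k - a$ ($u{\left(a,k \right)} = -4 - \left(a - k\right) = -4 + k - a$)
$\frac{14 \left(-3\right) + 197}{100 + 1 u{\left(-3,-5 \right)}} = \frac{14 \left(-3\right) + 197}{100 + 1 \left(-4 - 5 - -3\right)} = \frac{-42 + 197}{100 + 1 \left(-4 - 5 + 3\right)} = \frac{155}{100 + 1 \left(-6\right)} = \frac{155}{100 - 6} = \frac{155}{94}$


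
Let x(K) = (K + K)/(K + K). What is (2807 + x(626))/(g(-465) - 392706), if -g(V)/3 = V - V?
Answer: -156/21817 ≈ -0.0071504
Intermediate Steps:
x(K) = 1 (x(K) = (2*K)/((2*K)) = (2*K)*(1/(2*K)) = 1)
g(V) = 0 (g(V) = -3*(V - V) = -3*0 = 0)
(2807 + x(626))/(g(-465) - 392706) = (2807 + 1)/(0 - 392706) = 2808/(-392706) = 2808*(-1/392706) = -156/21817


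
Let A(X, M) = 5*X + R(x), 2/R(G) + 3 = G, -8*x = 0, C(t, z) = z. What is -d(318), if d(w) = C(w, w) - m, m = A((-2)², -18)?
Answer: -896/3 ≈ -298.67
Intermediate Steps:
x = 0 (x = -⅛*0 = 0)
R(G) = 2/(-3 + G)
A(X, M) = -⅔ + 5*X (A(X, M) = 5*X + 2/(-3 + 0) = 5*X + 2/(-3) = 5*X + 2*(-⅓) = 5*X - ⅔ = -⅔ + 5*X)
m = 58/3 (m = -⅔ + 5*(-2)² = -⅔ + 5*4 = -⅔ + 20 = 58/3 ≈ 19.333)
d(w) = -58/3 + w (d(w) = w - 1*58/3 = w - 58/3 = -58/3 + w)
-d(318) = -(-58/3 + 318) = -1*896/3 = -896/3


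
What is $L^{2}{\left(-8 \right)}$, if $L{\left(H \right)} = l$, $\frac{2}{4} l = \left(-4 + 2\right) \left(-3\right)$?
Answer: $144$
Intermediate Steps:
$l = 12$ ($l = 2 \left(-4 + 2\right) \left(-3\right) = 2 \left(\left(-2\right) \left(-3\right)\right) = 2 \cdot 6 = 12$)
$L{\left(H \right)} = 12$
$L^{2}{\left(-8 \right)} = 12^{2} = 144$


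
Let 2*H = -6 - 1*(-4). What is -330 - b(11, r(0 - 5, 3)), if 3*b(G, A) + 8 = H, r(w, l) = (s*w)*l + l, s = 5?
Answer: -327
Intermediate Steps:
H = -1 (H = (-6 - 1*(-4))/2 = (-6 + 4)/2 = (½)*(-2) = -1)
r(w, l) = l + 5*l*w (r(w, l) = (5*w)*l + l = 5*l*w + l = l + 5*l*w)
b(G, A) = -3 (b(G, A) = -8/3 + (⅓)*(-1) = -8/3 - ⅓ = -3)
-330 - b(11, r(0 - 5, 3)) = -330 - 1*(-3) = -330 + 3 = -327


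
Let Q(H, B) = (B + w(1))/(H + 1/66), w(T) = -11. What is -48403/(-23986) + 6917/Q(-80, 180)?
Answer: -218826284284/66884961 ≈ -3271.7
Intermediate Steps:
Q(H, B) = (-11 + B)/(1/66 + H) (Q(H, B) = (B - 11)/(H + 1/66) = (-11 + B)/(H + 1/66) = (-11 + B)/(1/66 + H))
-48403/(-23986) + 6917/Q(-80, 180) = -48403/(-23986) + 6917/((66*(-11 + 180)/(1 + 66*(-80)))) = -48403*(-1/23986) + 6917/((66*169/(1 - 5280))) = 48403/23986 + 6917/((66*169/(-5279))) = 48403/23986 + 6917/((66*(-1/5279)*169)) = 48403/23986 + 6917/(-11154/5279) = 48403/23986 + 6917*(-5279/11154) = 48403/23986 - 36514843/11154 = -218826284284/66884961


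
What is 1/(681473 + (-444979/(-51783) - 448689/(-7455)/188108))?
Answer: 590387303940/402338080652476909 ≈ 1.4674e-6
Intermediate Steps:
1/(681473 + (-444979/(-51783) - 448689/(-7455)/188108)) = 1/(681473 + (-444979*(-1/51783) - 448689*(-1/7455)*(1/188108))) = 1/(681473 + (444979/51783 + (149563/2485)*(1/188108))) = 1/(681473 + (444979/51783 + 149563/467448380)) = 1/(681473 + 5073474573289/590387303940) = 1/(402338080652476909/590387303940) = 590387303940/402338080652476909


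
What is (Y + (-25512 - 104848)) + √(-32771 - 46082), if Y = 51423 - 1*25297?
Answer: -104234 + I*√78853 ≈ -1.0423e+5 + 280.81*I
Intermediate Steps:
Y = 26126 (Y = 51423 - 25297 = 26126)
(Y + (-25512 - 104848)) + √(-32771 - 46082) = (26126 + (-25512 - 104848)) + √(-32771 - 46082) = (26126 - 130360) + √(-78853) = -104234 + I*√78853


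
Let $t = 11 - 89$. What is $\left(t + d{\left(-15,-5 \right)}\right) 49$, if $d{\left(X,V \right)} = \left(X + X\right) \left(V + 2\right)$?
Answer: $588$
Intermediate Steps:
$d{\left(X,V \right)} = 2 X \left(2 + V\right)$
$t = -78$
$\left(t + d{\left(-15,-5 \right)}\right) 49 = \left(-78 + 2 \left(-15\right) \left(2 - 5\right)\right) 49 = \left(-78 + 2 \left(-15\right) \left(-3\right)\right) 49 = \left(-78 + 90\right) 49 = 12 \cdot 49 = 588$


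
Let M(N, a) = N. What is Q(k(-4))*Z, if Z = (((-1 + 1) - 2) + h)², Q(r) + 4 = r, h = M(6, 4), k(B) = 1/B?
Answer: -68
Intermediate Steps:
k(B) = 1/B
h = 6
Q(r) = -4 + r
Z = 16 (Z = (((-1 + 1) - 2) + 6)² = ((0 - 2) + 6)² = (-2 + 6)² = 4² = 16)
Q(k(-4))*Z = (-4 + 1/(-4))*16 = (-4 - ¼)*16 = -17/4*16 = -68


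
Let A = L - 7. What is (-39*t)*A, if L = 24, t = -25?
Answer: 16575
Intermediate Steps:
A = 17 (A = 24 - 7 = 17)
(-39*t)*A = -39*(-25)*17 = 975*17 = 16575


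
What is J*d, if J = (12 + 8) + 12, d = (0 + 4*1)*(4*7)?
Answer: 3584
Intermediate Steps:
d = 112 (d = (0 + 4)*28 = 4*28 = 112)
J = 32 (J = 20 + 12 = 32)
J*d = 32*112 = 3584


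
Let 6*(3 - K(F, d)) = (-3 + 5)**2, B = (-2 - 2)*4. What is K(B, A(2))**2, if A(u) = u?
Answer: 49/9 ≈ 5.4444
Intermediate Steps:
B = -16 (B = -4*4 = -16)
K(F, d) = 7/3 (K(F, d) = 3 - (-3 + 5)**2/6 = 3 - 1/6*2**2 = 3 - 1/6*4 = 3 - 2/3 = 7/3)
K(B, A(2))**2 = (7/3)**2 = 49/9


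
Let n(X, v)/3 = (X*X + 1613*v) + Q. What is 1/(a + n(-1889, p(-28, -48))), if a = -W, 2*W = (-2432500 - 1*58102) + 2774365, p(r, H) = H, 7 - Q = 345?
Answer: 2/20659591 ≈ 9.6807e-8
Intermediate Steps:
Q = -338 (Q = 7 - 1*345 = 7 - 345 = -338)
W = 283763/2 (W = ((-2432500 - 1*58102) + 2774365)/2 = ((-2432500 - 58102) + 2774365)/2 = (-2490602 + 2774365)/2 = (½)*283763 = 283763/2 ≈ 1.4188e+5)
a = -283763/2 (a = -1*283763/2 = -283763/2 ≈ -1.4188e+5)
n(X, v) = -1014 + 3*X² + 4839*v (n(X, v) = 3*((X*X + 1613*v) - 338) = 3*((X² + 1613*v) - 338) = 3*(-338 + X² + 1613*v) = -1014 + 3*X² + 4839*v)
1/(a + n(-1889, p(-28, -48))) = 1/(-283763/2 + (-1014 + 3*(-1889)² + 4839*(-48))) = 1/(-283763/2 + (-1014 + 3*3568321 - 232272)) = 1/(-283763/2 + (-1014 + 10704963 - 232272)) = 1/(-283763/2 + 10471677) = 1/(20659591/2) = 2/20659591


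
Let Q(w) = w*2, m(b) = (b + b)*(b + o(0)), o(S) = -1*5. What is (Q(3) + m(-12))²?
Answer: 171396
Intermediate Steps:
o(S) = -5
m(b) = 2*b*(-5 + b) (m(b) = (b + b)*(b - 5) = (2*b)*(-5 + b) = 2*b*(-5 + b))
Q(w) = 2*w
(Q(3) + m(-12))² = (2*3 + 2*(-12)*(-5 - 12))² = (6 + 2*(-12)*(-17))² = (6 + 408)² = 414² = 171396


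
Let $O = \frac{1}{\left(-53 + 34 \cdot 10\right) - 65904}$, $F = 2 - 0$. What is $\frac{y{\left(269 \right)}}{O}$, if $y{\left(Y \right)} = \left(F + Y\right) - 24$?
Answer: $-16207399$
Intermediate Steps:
$F = 2$ ($F = 2 + 0 = 2$)
$O = - \frac{1}{65617}$ ($O = \frac{1}{\left(-53 + 340\right) - 65904} = \frac{1}{287 - 65904} = \frac{1}{-65617} = - \frac{1}{65617} \approx -1.524 \cdot 10^{-5}$)
$y{\left(Y \right)} = -22 + Y$ ($y{\left(Y \right)} = \left(2 + Y\right) - 24 = -22 + Y$)
$\frac{y{\left(269 \right)}}{O} = \frac{-22 + 269}{- \frac{1}{65617}} = 247 \left(-65617\right) = -16207399$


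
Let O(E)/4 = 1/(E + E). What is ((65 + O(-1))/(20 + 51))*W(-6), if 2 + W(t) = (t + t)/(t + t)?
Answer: -63/71 ≈ -0.88732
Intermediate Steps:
O(E) = 2/E (O(E) = 4/(E + E) = 4/((2*E)) = 4*(1/(2*E)) = 2/E)
W(t) = -1 (W(t) = -2 + (t + t)/(t + t) = -2 + (2*t)/((2*t)) = -2 + (2*t)*(1/(2*t)) = -2 + 1 = -1)
((65 + O(-1))/(20 + 51))*W(-6) = ((65 + 2/(-1))/(20 + 51))*(-1) = ((65 + 2*(-1))/71)*(-1) = ((65 - 2)*(1/71))*(-1) = (63*(1/71))*(-1) = (63/71)*(-1) = -63/71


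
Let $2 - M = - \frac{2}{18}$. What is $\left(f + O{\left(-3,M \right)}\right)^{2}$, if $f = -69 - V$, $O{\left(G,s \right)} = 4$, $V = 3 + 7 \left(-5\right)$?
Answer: $1089$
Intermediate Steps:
$V = -32$ ($V = 3 - 35 = -32$)
$M = \frac{19}{9}$ ($M = 2 - - \frac{2}{18} = 2 - \left(-2\right) \frac{1}{18} = 2 - - \frac{1}{9} = 2 + \frac{1}{9} = \frac{19}{9} \approx 2.1111$)
$f = -37$ ($f = -69 - -32 = -69 + 32 = -37$)
$\left(f + O{\left(-3,M \right)}\right)^{2} = \left(-37 + 4\right)^{2} = \left(-33\right)^{2} = 1089$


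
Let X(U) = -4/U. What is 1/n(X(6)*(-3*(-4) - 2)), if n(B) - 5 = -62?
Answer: -1/57 ≈ -0.017544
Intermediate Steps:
n(B) = -57 (n(B) = 5 - 62 = -57)
1/n(X(6)*(-3*(-4) - 2)) = 1/(-57) = -1/57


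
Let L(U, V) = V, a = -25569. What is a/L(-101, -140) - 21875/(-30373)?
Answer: 111381391/607460 ≈ 183.36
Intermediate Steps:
a/L(-101, -140) - 21875/(-30373) = -25569/(-140) - 21875/(-30373) = -25569*(-1/140) - 21875*(-1/30373) = 25569/140 + 3125/4339 = 111381391/607460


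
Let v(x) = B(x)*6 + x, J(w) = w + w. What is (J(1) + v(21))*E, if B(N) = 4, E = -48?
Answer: -2256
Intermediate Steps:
J(w) = 2*w
v(x) = 24 + x (v(x) = 4*6 + x = 24 + x)
(J(1) + v(21))*E = (2*1 + (24 + 21))*(-48) = (2 + 45)*(-48) = 47*(-48) = -2256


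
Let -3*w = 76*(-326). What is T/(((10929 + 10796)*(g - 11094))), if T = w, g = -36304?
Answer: -12388/1544582325 ≈ -8.0203e-6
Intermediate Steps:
w = 24776/3 (w = -76*(-326)/3 = -⅓*(-24776) = 24776/3 ≈ 8258.7)
T = 24776/3 ≈ 8258.7
T/(((10929 + 10796)*(g - 11094))) = 24776/(3*(((10929 + 10796)*(-36304 - 11094)))) = 24776/(3*((21725*(-47398)))) = (24776/3)/(-1029721550) = (24776/3)*(-1/1029721550) = -12388/1544582325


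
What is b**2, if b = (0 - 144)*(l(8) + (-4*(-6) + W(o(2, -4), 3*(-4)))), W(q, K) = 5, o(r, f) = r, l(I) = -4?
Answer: 12960000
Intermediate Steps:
b = -3600 (b = (0 - 144)*(-4 + (-4*(-6) + 5)) = -144*(-4 + (24 + 5)) = -144*(-4 + 29) = -144*25 = -3600)
b**2 = (-3600)**2 = 12960000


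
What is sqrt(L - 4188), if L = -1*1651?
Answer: I*sqrt(5839) ≈ 76.413*I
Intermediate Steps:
L = -1651
sqrt(L - 4188) = sqrt(-1651 - 4188) = sqrt(-5839) = I*sqrt(5839)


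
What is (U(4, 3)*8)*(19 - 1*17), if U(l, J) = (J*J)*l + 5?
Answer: 656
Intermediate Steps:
U(l, J) = 5 + l*J² (U(l, J) = J²*l + 5 = l*J² + 5 = 5 + l*J²)
(U(4, 3)*8)*(19 - 1*17) = ((5 + 4*3²)*8)*(19 - 1*17) = ((5 + 4*9)*8)*(19 - 17) = ((5 + 36)*8)*2 = (41*8)*2 = 328*2 = 656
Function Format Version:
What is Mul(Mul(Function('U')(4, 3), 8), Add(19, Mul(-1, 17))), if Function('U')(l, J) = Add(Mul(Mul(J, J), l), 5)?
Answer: 656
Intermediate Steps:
Function('U')(l, J) = Add(5, Mul(l, Pow(J, 2))) (Function('U')(l, J) = Add(Mul(Pow(J, 2), l), 5) = Add(Mul(l, Pow(J, 2)), 5) = Add(5, Mul(l, Pow(J, 2))))
Mul(Mul(Function('U')(4, 3), 8), Add(19, Mul(-1, 17))) = Mul(Mul(Add(5, Mul(4, Pow(3, 2))), 8), Add(19, Mul(-1, 17))) = Mul(Mul(Add(5, Mul(4, 9)), 8), Add(19, -17)) = Mul(Mul(Add(5, 36), 8), 2) = Mul(Mul(41, 8), 2) = Mul(328, 2) = 656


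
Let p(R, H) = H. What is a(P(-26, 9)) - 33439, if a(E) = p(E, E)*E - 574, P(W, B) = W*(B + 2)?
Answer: 47783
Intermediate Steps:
P(W, B) = W*(2 + B)
a(E) = -574 + E² (a(E) = E*E - 574 = E² - 574 = -574 + E²)
a(P(-26, 9)) - 33439 = (-574 + (-26*(2 + 9))²) - 33439 = (-574 + (-26*11)²) - 33439 = (-574 + (-286)²) - 33439 = (-574 + 81796) - 33439 = 81222 - 33439 = 47783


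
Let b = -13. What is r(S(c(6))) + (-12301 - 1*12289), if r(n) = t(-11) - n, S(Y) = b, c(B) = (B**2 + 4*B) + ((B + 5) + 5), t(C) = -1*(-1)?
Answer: -24576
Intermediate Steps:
t(C) = 1
c(B) = 10 + B**2 + 5*B (c(B) = (B**2 + 4*B) + ((5 + B) + 5) = (B**2 + 4*B) + (10 + B) = 10 + B**2 + 5*B)
S(Y) = -13
r(n) = 1 - n
r(S(c(6))) + (-12301 - 1*12289) = (1 - 1*(-13)) + (-12301 - 1*12289) = (1 + 13) + (-12301 - 12289) = 14 - 24590 = -24576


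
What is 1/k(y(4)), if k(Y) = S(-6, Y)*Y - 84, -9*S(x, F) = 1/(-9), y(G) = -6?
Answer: -27/2270 ≈ -0.011894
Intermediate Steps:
S(x, F) = 1/81 (S(x, F) = -⅑/(-9) = -⅑*(-⅑) = 1/81)
k(Y) = -84 + Y/81 (k(Y) = Y/81 - 84 = -84 + Y/81)
1/k(y(4)) = 1/(-84 + (1/81)*(-6)) = 1/(-84 - 2/27) = 1/(-2270/27) = -27/2270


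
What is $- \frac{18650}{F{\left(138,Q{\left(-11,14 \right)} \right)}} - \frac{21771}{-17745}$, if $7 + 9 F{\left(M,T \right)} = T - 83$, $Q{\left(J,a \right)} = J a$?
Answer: $\frac{497301729}{721630} \approx 689.14$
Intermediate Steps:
$F{\left(M,T \right)} = -10 + \frac{T}{9}$ ($F{\left(M,T \right)} = - \frac{7}{9} + \frac{T - 83}{9} = - \frac{7}{9} + \frac{-83 + T}{9} = - \frac{7}{9} + \left(- \frac{83}{9} + \frac{T}{9}\right) = -10 + \frac{T}{9}$)
$- \frac{18650}{F{\left(138,Q{\left(-11,14 \right)} \right)}} - \frac{21771}{-17745} = - \frac{18650}{-10 + \frac{\left(-11\right) 14}{9}} - \frac{21771}{-17745} = - \frac{18650}{-10 + \frac{1}{9} \left(-154\right)} - - \frac{7257}{5915} = - \frac{18650}{-10 - \frac{154}{9}} + \frac{7257}{5915} = - \frac{18650}{- \frac{244}{9}} + \frac{7257}{5915} = \left(-18650\right) \left(- \frac{9}{244}\right) + \frac{7257}{5915} = \frac{83925}{122} + \frac{7257}{5915} = \frac{497301729}{721630}$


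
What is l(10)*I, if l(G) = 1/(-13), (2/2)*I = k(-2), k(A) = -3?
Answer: 3/13 ≈ 0.23077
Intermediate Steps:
I = -3
l(G) = -1/13
l(10)*I = -1/13*(-3) = 3/13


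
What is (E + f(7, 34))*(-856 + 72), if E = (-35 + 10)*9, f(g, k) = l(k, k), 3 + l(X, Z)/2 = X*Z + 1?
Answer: -1633072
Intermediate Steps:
l(X, Z) = -4 + 2*X*Z (l(X, Z) = -6 + 2*(X*Z + 1) = -6 + 2*(1 + X*Z) = -6 + (2 + 2*X*Z) = -4 + 2*X*Z)
f(g, k) = -4 + 2*k**2 (f(g, k) = -4 + 2*k*k = -4 + 2*k**2)
E = -225 (E = -25*9 = -225)
(E + f(7, 34))*(-856 + 72) = (-225 + (-4 + 2*34**2))*(-856 + 72) = (-225 + (-4 + 2*1156))*(-784) = (-225 + (-4 + 2312))*(-784) = (-225 + 2308)*(-784) = 2083*(-784) = -1633072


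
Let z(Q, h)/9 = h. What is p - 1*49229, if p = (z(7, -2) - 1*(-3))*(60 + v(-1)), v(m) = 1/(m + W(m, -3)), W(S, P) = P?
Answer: -200501/4 ≈ -50125.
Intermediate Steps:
z(Q, h) = 9*h
v(m) = 1/(-3 + m) (v(m) = 1/(m - 3) = 1/(-3 + m))
p = -3585/4 (p = (9*(-2) - 1*(-3))*(60 + 1/(-3 - 1)) = (-18 + 3)*(60 + 1/(-4)) = -15*(60 - ¼) = -15*239/4 = -3585/4 ≈ -896.25)
p - 1*49229 = -3585/4 - 1*49229 = -3585/4 - 49229 = -200501/4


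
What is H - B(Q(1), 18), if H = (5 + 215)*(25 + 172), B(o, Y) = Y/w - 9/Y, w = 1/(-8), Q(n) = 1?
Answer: 86969/2 ≈ 43485.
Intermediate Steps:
w = -1/8 ≈ -0.12500
B(o, Y) = -9/Y - 8*Y (B(o, Y) = Y/(-1/8) - 9/Y = Y*(-8) - 9/Y = -8*Y - 9/Y = -9/Y - 8*Y)
H = 43340 (H = 220*197 = 43340)
H - B(Q(1), 18) = 43340 - (-9/18 - 8*18) = 43340 - (-9*1/18 - 144) = 43340 - (-1/2 - 144) = 43340 - 1*(-289/2) = 43340 + 289/2 = 86969/2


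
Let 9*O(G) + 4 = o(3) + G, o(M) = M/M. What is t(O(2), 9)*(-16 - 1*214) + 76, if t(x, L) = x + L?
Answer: -17716/9 ≈ -1968.4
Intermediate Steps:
o(M) = 1
O(G) = -⅓ + G/9 (O(G) = -4/9 + (1 + G)/9 = -4/9 + (⅑ + G/9) = -⅓ + G/9)
t(x, L) = L + x
t(O(2), 9)*(-16 - 1*214) + 76 = (9 + (-⅓ + (⅑)*2))*(-16 - 1*214) + 76 = (9 + (-⅓ + 2/9))*(-16 - 214) + 76 = (9 - ⅑)*(-230) + 76 = (80/9)*(-230) + 76 = -18400/9 + 76 = -17716/9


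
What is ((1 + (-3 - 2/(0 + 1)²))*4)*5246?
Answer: -83936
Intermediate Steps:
((1 + (-3 - 2/(0 + 1)²))*4)*5246 = ((1 + (-3 - 2/(1²)))*4)*5246 = ((1 + (-3 - 2/1))*4)*5246 = ((1 + (-3 - 2*1))*4)*5246 = ((1 + (-3 - 2))*4)*5246 = ((1 - 5)*4)*5246 = -4*4*5246 = -16*5246 = -83936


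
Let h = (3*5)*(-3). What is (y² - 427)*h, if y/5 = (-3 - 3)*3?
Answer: -345285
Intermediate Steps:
h = -45 (h = 15*(-3) = -45)
y = -90 (y = 5*((-3 - 3)*3) = 5*(-6*3) = 5*(-18) = -90)
(y² - 427)*h = ((-90)² - 427)*(-45) = (8100 - 427)*(-45) = 7673*(-45) = -345285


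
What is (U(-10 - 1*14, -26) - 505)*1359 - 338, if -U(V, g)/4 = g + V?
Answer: -414833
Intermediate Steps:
U(V, g) = -4*V - 4*g (U(V, g) = -4*(g + V) = -4*(V + g) = -4*V - 4*g)
(U(-10 - 1*14, -26) - 505)*1359 - 338 = ((-4*(-10 - 1*14) - 4*(-26)) - 505)*1359 - 338 = ((-4*(-10 - 14) + 104) - 505)*1359 - 338 = ((-4*(-24) + 104) - 505)*1359 - 338 = ((96 + 104) - 505)*1359 - 338 = (200 - 505)*1359 - 338 = -305*1359 - 338 = -414495 - 338 = -414833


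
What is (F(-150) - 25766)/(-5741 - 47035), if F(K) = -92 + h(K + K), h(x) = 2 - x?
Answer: 6389/13194 ≈ 0.48424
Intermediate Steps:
F(K) = -90 - 2*K (F(K) = -92 + (2 - (K + K)) = -92 + (2 - 2*K) = -90 - 2*K)
(F(-150) - 25766)/(-5741 - 47035) = ((-90 - 2*(-150)) - 25766)/(-5741 - 47035) = ((-90 + 300) - 25766)/(-52776) = (210 - 25766)*(-1/52776) = -25556*(-1/52776) = 6389/13194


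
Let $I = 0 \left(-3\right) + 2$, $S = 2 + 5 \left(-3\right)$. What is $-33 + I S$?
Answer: $-59$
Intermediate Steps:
$S = -13$ ($S = 2 - 15 = -13$)
$I = 2$ ($I = 0 + 2 = 2$)
$-33 + I S = -33 + 2 \left(-13\right) = -33 - 26 = -59$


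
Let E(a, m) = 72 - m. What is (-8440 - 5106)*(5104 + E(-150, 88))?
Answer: -68922048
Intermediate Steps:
(-8440 - 5106)*(5104 + E(-150, 88)) = (-8440 - 5106)*(5104 + (72 - 1*88)) = -13546*(5104 + (72 - 88)) = -13546*(5104 - 16) = -13546*5088 = -68922048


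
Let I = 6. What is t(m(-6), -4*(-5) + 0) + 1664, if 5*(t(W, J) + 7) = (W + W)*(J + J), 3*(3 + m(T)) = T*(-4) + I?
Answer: 1769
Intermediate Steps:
m(T) = -1 - 4*T/3 (m(T) = -3 + (T*(-4) + 6)/3 = -3 + (-4*T + 6)/3 = -3 + (6 - 4*T)/3 = -3 + (2 - 4*T/3) = -1 - 4*T/3)
t(W, J) = -7 + 4*J*W/5 (t(W, J) = -7 + ((W + W)*(J + J))/5 = -7 + ((2*W)*(2*J))/5 = -7 + (4*J*W)/5 = -7 + 4*J*W/5)
t(m(-6), -4*(-5) + 0) + 1664 = (-7 + 4*(-4*(-5) + 0)*(-1 - 4/3*(-6))/5) + 1664 = (-7 + 4*(20 + 0)*(-1 + 8)/5) + 1664 = (-7 + (⅘)*20*7) + 1664 = (-7 + 112) + 1664 = 105 + 1664 = 1769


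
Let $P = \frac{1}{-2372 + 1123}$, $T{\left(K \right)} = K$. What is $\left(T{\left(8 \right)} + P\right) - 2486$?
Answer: $- \frac{3095023}{1249} \approx -2478.0$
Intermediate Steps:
$P = - \frac{1}{1249}$ ($P = \frac{1}{-1249} = - \frac{1}{1249} \approx -0.00080064$)
$\left(T{\left(8 \right)} + P\right) - 2486 = \left(8 - \frac{1}{1249}\right) - 2486 = \frac{9991}{1249} - 2486 = - \frac{3095023}{1249}$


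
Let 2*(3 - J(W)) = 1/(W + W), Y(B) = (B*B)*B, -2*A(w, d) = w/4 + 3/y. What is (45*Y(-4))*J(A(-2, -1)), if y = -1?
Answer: -57600/7 ≈ -8228.6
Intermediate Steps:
A(w, d) = 3/2 - w/8 (A(w, d) = -(w/4 + 3/(-1))/2 = -(w*(¼) + 3*(-1))/2 = -(w/4 - 3)/2 = -(-3 + w/4)/2 = 3/2 - w/8)
Y(B) = B³ (Y(B) = B²*B = B³)
J(W) = 3 - 1/(4*W) (J(W) = 3 - 1/(2*(W + W)) = 3 - 1/(2*W)/2 = 3 - 1/(4*W))
(45*Y(-4))*J(A(-2, -1)) = (45*(-4)³)*(3 - 1/(4*(3/2 - ⅛*(-2)))) = (45*(-64))*(3 - 1/(4*(3/2 + ¼))) = -2880*(3 - 1/(4*7/4)) = -2880*(3 - ¼*4/7) = -2880*(3 - ⅐) = -2880*20/7 = -57600/7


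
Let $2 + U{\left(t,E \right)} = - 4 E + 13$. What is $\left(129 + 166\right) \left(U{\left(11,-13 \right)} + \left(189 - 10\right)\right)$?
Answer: $71390$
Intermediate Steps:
$U{\left(t,E \right)} = 11 - 4 E$ ($U{\left(t,E \right)} = -2 - \left(-13 + 4 E\right) = 11 - 4 E$)
$\left(129 + 166\right) \left(U{\left(11,-13 \right)} + \left(189 - 10\right)\right) = \left(129 + 166\right) \left(\left(11 - -52\right) + \left(189 - 10\right)\right) = 295 \left(\left(11 + 52\right) + 179\right) = 295 \left(63 + 179\right) = 295 \cdot 242 = 71390$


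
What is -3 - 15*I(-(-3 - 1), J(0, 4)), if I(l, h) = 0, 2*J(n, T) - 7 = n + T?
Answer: -3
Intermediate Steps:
J(n, T) = 7/2 + T/2 + n/2 (J(n, T) = 7/2 + (n + T)/2 = 7/2 + (T + n)/2 = 7/2 + (T/2 + n/2) = 7/2 + T/2 + n/2)
-3 - 15*I(-(-3 - 1), J(0, 4)) = -3 - 15*0 = -3 + 0 = -3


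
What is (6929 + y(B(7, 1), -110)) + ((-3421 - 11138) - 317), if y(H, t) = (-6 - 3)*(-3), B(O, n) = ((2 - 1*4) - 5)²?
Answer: -7920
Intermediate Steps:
B(O, n) = 49 (B(O, n) = ((2 - 4) - 5)² = (-2 - 5)² = (-7)² = 49)
y(H, t) = 27 (y(H, t) = -9*(-3) = 27)
(6929 + y(B(7, 1), -110)) + ((-3421 - 11138) - 317) = (6929 + 27) + ((-3421 - 11138) - 317) = 6956 + (-14559 - 317) = 6956 - 14876 = -7920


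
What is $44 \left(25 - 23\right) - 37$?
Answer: $51$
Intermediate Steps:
$44 \left(25 - 23\right) - 37 = 44 \cdot 2 - 37 = 88 - 37 = 51$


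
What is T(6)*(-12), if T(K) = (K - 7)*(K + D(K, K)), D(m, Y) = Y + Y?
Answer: 216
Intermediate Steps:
D(m, Y) = 2*Y
T(K) = 3*K*(-7 + K) (T(K) = (K - 7)*(K + 2*K) = (-7 + K)*(3*K) = 3*K*(-7 + K))
T(6)*(-12) = (3*6*(-7 + 6))*(-12) = (3*6*(-1))*(-12) = -18*(-12) = 216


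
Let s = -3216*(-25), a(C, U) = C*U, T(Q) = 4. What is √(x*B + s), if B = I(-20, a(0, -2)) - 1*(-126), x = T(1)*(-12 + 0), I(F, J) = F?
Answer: 12*√523 ≈ 274.43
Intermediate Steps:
x = -48 (x = 4*(-12 + 0) = 4*(-12) = -48)
s = 80400
B = 106 (B = -20 - 1*(-126) = -20 + 126 = 106)
√(x*B + s) = √(-48*106 + 80400) = √(-5088 + 80400) = √75312 = 12*√523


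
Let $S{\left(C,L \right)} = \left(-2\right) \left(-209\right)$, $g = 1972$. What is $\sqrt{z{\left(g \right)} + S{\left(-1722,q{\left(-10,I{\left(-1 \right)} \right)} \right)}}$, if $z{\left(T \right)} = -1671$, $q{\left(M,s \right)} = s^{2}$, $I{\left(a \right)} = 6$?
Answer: $i \sqrt{1253} \approx 35.398 i$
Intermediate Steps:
$S{\left(C,L \right)} = 418$
$\sqrt{z{\left(g \right)} + S{\left(-1722,q{\left(-10,I{\left(-1 \right)} \right)} \right)}} = \sqrt{-1671 + 418} = \sqrt{-1253} = i \sqrt{1253}$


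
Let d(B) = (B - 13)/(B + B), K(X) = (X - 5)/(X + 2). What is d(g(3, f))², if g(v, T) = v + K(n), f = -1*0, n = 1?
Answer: 289/25 ≈ 11.560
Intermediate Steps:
K(X) = (-5 + X)/(2 + X)
f = 0
g(v, T) = -4/3 + v (g(v, T) = v + (-5 + 1)/(2 + 1) = v - 4/3 = -4/3 + v)
d(B) = (-13 + B)/(2*B) (d(B) = (-13 + B)/((2*B)) = (-13 + B)*(1/(2*B)) = (-13 + B)/(2*B))
d(g(3, f))² = ((-13 + (-4/3 + 3))/(2*(-4/3 + 3)))² = ((-13 + 5/3)/(2*(5/3)))² = ((½)*(⅗)*(-34/3))² = (-17/5)² = 289/25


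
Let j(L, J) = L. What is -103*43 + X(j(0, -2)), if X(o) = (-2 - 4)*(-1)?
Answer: -4423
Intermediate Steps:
X(o) = 6 (X(o) = -6*(-1) = 6)
-103*43 + X(j(0, -2)) = -103*43 + 6 = -4429 + 6 = -4423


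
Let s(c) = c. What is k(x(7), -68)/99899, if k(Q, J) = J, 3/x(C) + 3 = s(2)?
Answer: -68/99899 ≈ -0.00068069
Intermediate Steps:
x(C) = -3 (x(C) = 3/(-3 + 2) = 3/(-1) = 3*(-1) = -3)
k(x(7), -68)/99899 = -68/99899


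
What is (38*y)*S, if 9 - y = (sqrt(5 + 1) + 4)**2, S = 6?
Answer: -2964 - 1824*sqrt(6) ≈ -7431.9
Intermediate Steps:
y = 9 - (4 + sqrt(6))**2 (y = 9 - (sqrt(5 + 1) + 4)**2 = 9 - (sqrt(6) + 4)**2 = 9 - (4 + sqrt(6))**2 ≈ -32.596)
(38*y)*S = (38*(9 - (4 + sqrt(6))**2))*6 = (342 - 38*(4 + sqrt(6))**2)*6 = 2052 - 228*(4 + sqrt(6))**2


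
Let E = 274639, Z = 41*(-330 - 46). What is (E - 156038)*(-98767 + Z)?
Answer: -13542217983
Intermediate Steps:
Z = -15416 (Z = 41*(-376) = -15416)
(E - 156038)*(-98767 + Z) = (274639 - 156038)*(-98767 - 15416) = 118601*(-114183) = -13542217983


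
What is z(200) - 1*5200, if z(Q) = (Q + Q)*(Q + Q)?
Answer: 154800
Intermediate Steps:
z(Q) = 4*Q**2 (z(Q) = (2*Q)*(2*Q) = 4*Q**2)
z(200) - 1*5200 = 4*200**2 - 1*5200 = 4*40000 - 5200 = 160000 - 5200 = 154800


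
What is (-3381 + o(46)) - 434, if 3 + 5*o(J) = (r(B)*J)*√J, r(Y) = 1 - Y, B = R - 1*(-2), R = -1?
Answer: -19078/5 ≈ -3815.6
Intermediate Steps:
B = 1 (B = -1 - 1*(-2) = -1 + 2 = 1)
o(J) = -⅗ (o(J) = -⅗ + (((1 - 1*1)*J)*√J)/5 = -⅗ + (((1 - 1)*J)*√J)/5 = -⅗ + ((0*J)*√J)/5 = -⅗ + (0*√J)/5 = -⅗ + (⅕)*0 = -⅗ + 0 = -⅗)
(-3381 + o(46)) - 434 = (-3381 - ⅗) - 434 = -16908/5 - 434 = -19078/5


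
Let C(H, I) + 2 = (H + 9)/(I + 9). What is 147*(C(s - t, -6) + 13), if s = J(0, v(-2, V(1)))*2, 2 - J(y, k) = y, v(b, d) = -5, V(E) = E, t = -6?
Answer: 2548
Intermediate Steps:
J(y, k) = 2 - y
s = 4 (s = (2 - 1*0)*2 = (2 + 0)*2 = 2*2 = 4)
C(H, I) = -2 + (9 + H)/(9 + I) (C(H, I) = -2 + (H + 9)/(I + 9) = -2 + (9 + H)/(9 + I))
147*(C(s - t, -6) + 13) = 147*((-9 + (4 - 1*(-6)) - 2*(-6))/(9 - 6) + 13) = 147*((-9 + (4 + 6) + 12)/3 + 13) = 147*((-9 + 10 + 12)/3 + 13) = 147*((⅓)*13 + 13) = 147*(13/3 + 13) = 147*(52/3) = 2548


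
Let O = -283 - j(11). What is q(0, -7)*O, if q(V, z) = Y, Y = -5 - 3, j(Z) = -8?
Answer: 2200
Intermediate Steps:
O = -275 (O = -283 - 1*(-8) = -283 + 8 = -275)
Y = -8
q(V, z) = -8
q(0, -7)*O = -8*(-275) = 2200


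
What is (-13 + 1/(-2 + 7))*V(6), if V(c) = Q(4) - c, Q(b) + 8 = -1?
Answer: 192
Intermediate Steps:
Q(b) = -9 (Q(b) = -8 - 1 = -9)
V(c) = -9 - c
(-13 + 1/(-2 + 7))*V(6) = (-13 + 1/(-2 + 7))*(-9 - 1*6) = (-13 + 1/5)*(-9 - 6) = (-13 + 1/5)*(-15) = -64/5*(-15) = 192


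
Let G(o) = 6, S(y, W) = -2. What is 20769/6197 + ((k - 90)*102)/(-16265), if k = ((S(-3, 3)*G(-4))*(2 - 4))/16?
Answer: 393748104/100794205 ≈ 3.9065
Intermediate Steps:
k = 3/2 (k = ((-2*6)*(2 - 4))/16 = -12*(-2)*(1/16) = 24*(1/16) = 3/2 ≈ 1.5000)
20769/6197 + ((k - 90)*102)/(-16265) = 20769/6197 + ((3/2 - 90)*102)/(-16265) = 20769*(1/6197) - 177/2*102*(-1/16265) = 20769/6197 - 9027*(-1/16265) = 20769/6197 + 9027/16265 = 393748104/100794205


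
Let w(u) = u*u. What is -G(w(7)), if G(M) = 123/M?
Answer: -123/49 ≈ -2.5102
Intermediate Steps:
w(u) = u²
-G(w(7)) = -123/(7²) = -123/49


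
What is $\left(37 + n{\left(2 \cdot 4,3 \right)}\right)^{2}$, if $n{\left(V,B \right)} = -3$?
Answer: $1156$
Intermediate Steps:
$\left(37 + n{\left(2 \cdot 4,3 \right)}\right)^{2} = \left(37 - 3\right)^{2} = 34^{2} = 1156$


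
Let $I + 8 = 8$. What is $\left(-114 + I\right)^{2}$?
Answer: $12996$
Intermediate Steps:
$I = 0$ ($I = -8 + 8 = 0$)
$\left(-114 + I\right)^{2} = \left(-114 + 0\right)^{2} = \left(-114\right)^{2} = 12996$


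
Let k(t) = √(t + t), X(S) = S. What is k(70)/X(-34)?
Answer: -√35/17 ≈ -0.34800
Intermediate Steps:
k(t) = √2*√t (k(t) = √(2*t) = √2*√t)
k(70)/X(-34) = (√2*√70)/(-34) = (2*√35)*(-1/34) = -√35/17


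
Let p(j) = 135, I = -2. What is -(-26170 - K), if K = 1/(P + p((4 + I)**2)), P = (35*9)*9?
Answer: 77724901/2970 ≈ 26170.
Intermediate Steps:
P = 2835 (P = 315*9 = 2835)
K = 1/2970 (K = 1/(2835 + 135) = 1/2970 ≈ 0.00033670)
-(-26170 - K) = -(-26170 - 1*1/2970) = -(-26170 - 1/2970) = -1*(-77724901/2970) = 77724901/2970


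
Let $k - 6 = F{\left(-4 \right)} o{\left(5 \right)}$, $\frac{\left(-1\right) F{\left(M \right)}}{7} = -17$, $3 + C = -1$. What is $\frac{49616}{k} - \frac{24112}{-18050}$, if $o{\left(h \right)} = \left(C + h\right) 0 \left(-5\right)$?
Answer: $\frac{223928368}{27075} \approx 8270.7$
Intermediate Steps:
$C = -4$ ($C = -3 - 1 = -4$)
$F{\left(M \right)} = 119$ ($F{\left(M \right)} = \left(-7\right) \left(-17\right) = 119$)
$o{\left(h \right)} = 0$ ($o{\left(h \right)} = \left(-4 + h\right) 0 \left(-5\right) = 0 \left(-5\right) = 0$)
$k = 6$ ($k = 6 + 119 \cdot 0 = 6 + 0 = 6$)
$\frac{49616}{k} - \frac{24112}{-18050} = \frac{49616}{6} - \frac{24112}{-18050} = 49616 \cdot \frac{1}{6} - - \frac{12056}{9025} = \frac{24808}{3} + \frac{12056}{9025} = \frac{223928368}{27075}$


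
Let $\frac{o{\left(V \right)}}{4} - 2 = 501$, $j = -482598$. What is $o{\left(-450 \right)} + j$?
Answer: $-480586$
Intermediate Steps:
$o{\left(V \right)} = 2012$ ($o{\left(V \right)} = 8 + 4 \cdot 501 = 8 + 2004 = 2012$)
$o{\left(-450 \right)} + j = 2012 - 482598 = -480586$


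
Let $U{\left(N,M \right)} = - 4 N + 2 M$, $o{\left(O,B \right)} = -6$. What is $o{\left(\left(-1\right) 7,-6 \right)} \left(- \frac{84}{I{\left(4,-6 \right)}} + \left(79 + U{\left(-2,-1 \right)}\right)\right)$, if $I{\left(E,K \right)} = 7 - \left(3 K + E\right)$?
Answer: $-486$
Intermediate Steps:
$I{\left(E,K \right)} = 7 - E - 3 K$ ($I{\left(E,K \right)} = 7 - \left(E + 3 K\right) = 7 - E - 3 K$)
$o{\left(\left(-1\right) 7,-6 \right)} \left(- \frac{84}{I{\left(4,-6 \right)}} + \left(79 + U{\left(-2,-1 \right)}\right)\right) = - 6 \left(- \frac{84}{7 - 4 - -18} + \left(79 + \left(\left(-4\right) \left(-2\right) + 2 \left(-1\right)\right)\right)\right) = - 6 \left(- \frac{84}{7 - 4 + 18} + \left(79 + \left(8 - 2\right)\right)\right) = - 6 \left(- \frac{84}{21} + \left(79 + 6\right)\right) = - 6 \left(\left(-84\right) \frac{1}{21} + 85\right) = - 6 \left(-4 + 85\right) = \left(-6\right) 81 = -486$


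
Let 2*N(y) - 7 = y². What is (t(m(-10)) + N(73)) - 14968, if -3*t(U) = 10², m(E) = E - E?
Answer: -37000/3 ≈ -12333.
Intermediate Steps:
m(E) = 0
t(U) = -100/3 (t(U) = -⅓*10² = -⅓*100 = -100/3)
N(y) = 7/2 + y²/2
(t(m(-10)) + N(73)) - 14968 = (-100/3 + (7/2 + (½)*73²)) - 14968 = (-100/3 + (7/2 + (½)*5329)) - 14968 = (-100/3 + (7/2 + 5329/2)) - 14968 = (-100/3 + 2668) - 14968 = 7904/3 - 14968 = -37000/3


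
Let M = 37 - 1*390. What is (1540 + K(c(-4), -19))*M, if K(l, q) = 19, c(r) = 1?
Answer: -550327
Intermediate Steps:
M = -353 (M = 37 - 390 = -353)
(1540 + K(c(-4), -19))*M = (1540 + 19)*(-353) = 1559*(-353) = -550327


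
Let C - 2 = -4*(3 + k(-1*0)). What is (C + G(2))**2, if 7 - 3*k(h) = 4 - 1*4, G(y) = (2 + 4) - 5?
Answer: 3025/9 ≈ 336.11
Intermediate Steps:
G(y) = 1 (G(y) = 6 - 5 = 1)
k(h) = 7/3 (k(h) = 7/3 - (4 - 1*4)/3 = 7/3 - (4 - 4)/3 = 7/3 - 1/3*0 = 7/3 + 0 = 7/3)
C = -58/3 (C = 2 - 4*(3 + 7/3) = 2 - 4*16/3 = 2 - 64/3 = -58/3 ≈ -19.333)
(C + G(2))**2 = (-58/3 + 1)**2 = (-55/3)**2 = 3025/9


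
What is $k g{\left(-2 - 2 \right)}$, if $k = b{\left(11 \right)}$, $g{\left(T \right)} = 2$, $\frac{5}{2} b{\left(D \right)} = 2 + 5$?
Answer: $\frac{28}{5} \approx 5.6$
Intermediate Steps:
$b{\left(D \right)} = \frac{14}{5}$ ($b{\left(D \right)} = \frac{2 \left(2 + 5\right)}{5} = \frac{2}{5} \cdot 7 = \frac{14}{5}$)
$k = \frac{14}{5} \approx 2.8$
$k g{\left(-2 - 2 \right)} = \frac{14}{5} \cdot 2 = \frac{28}{5}$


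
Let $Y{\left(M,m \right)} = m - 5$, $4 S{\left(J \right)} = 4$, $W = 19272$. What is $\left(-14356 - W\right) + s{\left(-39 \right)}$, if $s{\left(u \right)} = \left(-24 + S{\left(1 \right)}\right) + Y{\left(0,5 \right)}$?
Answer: $-33651$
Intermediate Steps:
$S{\left(J \right)} = 1$ ($S{\left(J \right)} = \frac{1}{4} \cdot 4 = 1$)
$Y{\left(M,m \right)} = -5 + m$
$s{\left(u \right)} = -23$ ($s{\left(u \right)} = \left(-24 + 1\right) + \left(-5 + 5\right) = -23 + 0 = -23$)
$\left(-14356 - W\right) + s{\left(-39 \right)} = \left(-14356 - 19272\right) - 23 = -33628 - 23 = -33651$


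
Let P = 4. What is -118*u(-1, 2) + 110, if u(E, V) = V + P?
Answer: -598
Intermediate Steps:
u(E, V) = 4 + V (u(E, V) = V + 4 = 4 + V)
-118*u(-1, 2) + 110 = -118*(4 + 2) + 110 = -118*6 + 110 = -708 + 110 = -598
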